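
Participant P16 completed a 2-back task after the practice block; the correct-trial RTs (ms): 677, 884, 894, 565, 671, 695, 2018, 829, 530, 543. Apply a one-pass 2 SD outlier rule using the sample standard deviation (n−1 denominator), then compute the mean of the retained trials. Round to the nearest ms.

699 ms

n = 10, ΣRT = 8306, M = 830.600
Σ(x−M)² = 1727862.40; s = √(1727862.40/9) = 438.161
Cutoffs: 830.600 ± 2·438.161 → [-45.7, 1706.9]
Outside: 2018 → excluded.
Retained (n=9): Σ = 6288, mean = 6288/9 = 698.667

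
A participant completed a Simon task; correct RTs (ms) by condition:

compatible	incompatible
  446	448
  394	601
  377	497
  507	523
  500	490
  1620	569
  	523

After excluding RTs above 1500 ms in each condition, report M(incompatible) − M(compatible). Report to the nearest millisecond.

77 ms

compatible: exclude 1620
M(compatible) = 2224/5 = 444.800
M(incompatible) = 3651/7 = 521.571
Difference = 521.571 − 444.800 = 76.771 ms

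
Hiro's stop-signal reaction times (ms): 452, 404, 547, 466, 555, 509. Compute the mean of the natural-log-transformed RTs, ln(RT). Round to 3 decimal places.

ln(RT): 6.1137, 6.0014, 6.3044, 6.1442, 6.3190, 6.2324
Σ ln(RT) = 37.1151
Mean = 37.1151/6 = 6.18586

6.186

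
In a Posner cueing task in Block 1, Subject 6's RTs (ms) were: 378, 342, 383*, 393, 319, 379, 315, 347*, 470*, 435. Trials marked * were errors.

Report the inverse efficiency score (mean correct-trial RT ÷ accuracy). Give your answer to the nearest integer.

523 ms

Correct trials (n=7): 378, 342, 393, 319, 379, 315, 435
Mean correct RT = 2561/7 = 365.8571 ms
Proportion correct = 7/10
IES = 365.8571 / (7/10) = 522.653 ms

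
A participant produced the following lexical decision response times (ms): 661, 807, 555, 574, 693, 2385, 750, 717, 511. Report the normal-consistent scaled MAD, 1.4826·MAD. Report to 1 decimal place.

169.0 ms

Sorted: 511, 555, 574, 661, 693, 717, 750, 807, 2385 → median = 693
|x − 693| sorted: 0, 24, 32, 57, 114, 119, 138, 182, 1692 → MAD = 114
Robust SD ≈ 1.4826 × 114 = 169.016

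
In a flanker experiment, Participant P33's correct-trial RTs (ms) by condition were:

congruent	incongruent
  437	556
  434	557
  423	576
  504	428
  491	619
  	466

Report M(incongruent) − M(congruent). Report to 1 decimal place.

75.9 ms

M(congruent) = 2289/5 = 457.800
M(incongruent) = 3202/6 = 533.667
Difference = 533.667 − 457.800 = 75.867 ms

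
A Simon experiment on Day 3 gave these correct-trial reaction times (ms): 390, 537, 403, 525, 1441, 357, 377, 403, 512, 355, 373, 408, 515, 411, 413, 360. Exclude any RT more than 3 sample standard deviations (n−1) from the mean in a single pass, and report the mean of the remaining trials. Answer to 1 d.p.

422.6 ms

n = 16, ΣRT = 7780, M = 486.250
Σ(x−M)² = 1032023.00; s = √(1032023.00/15) = 262.300
Cutoffs: 486.250 ± 3·262.300 → [-300.7, 1273.2]
Outside: 1441 → excluded.
Retained (n=15): Σ = 6339, mean = 6339/15 = 422.600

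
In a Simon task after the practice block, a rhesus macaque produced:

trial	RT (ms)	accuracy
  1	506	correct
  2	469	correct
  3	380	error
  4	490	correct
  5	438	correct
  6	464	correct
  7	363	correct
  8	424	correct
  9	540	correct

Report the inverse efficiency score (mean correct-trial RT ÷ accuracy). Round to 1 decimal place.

Correct trials (n=8): 506, 469, 490, 438, 464, 363, 424, 540
Mean correct RT = 3694/8 = 461.7500 ms
Proportion correct = 8/9
IES = 461.7500 / (8/9) = 519.469 ms

519.5 ms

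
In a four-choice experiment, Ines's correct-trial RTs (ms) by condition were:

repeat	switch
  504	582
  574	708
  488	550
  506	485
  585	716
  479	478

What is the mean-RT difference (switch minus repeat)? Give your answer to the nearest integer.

64 ms

M(repeat) = 3136/6 = 522.667
M(switch) = 3519/6 = 586.500
Difference = 586.500 − 522.667 = 63.833 ms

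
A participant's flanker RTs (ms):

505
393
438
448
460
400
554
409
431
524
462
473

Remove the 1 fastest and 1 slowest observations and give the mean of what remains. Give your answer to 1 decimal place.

Sorted: 393, 400, 409, 431, 438, 448, 460, 462, 473, 505, 524, 554
Drop lowest 1 (393) and highest 1 (554)
Remaining (n=10): Σ = 4550, mean = 4550/10 = 455.000

455.0 ms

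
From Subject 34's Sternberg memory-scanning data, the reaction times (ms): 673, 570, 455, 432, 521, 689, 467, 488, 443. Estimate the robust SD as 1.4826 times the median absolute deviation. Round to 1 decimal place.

66.7 ms

Sorted: 432, 443, 455, 467, 488, 521, 570, 673, 689 → median = 488
|x − 488| sorted: 0, 21, 33, 33, 45, 56, 82, 185, 201 → MAD = 45
Robust SD ≈ 1.4826 × 45 = 66.717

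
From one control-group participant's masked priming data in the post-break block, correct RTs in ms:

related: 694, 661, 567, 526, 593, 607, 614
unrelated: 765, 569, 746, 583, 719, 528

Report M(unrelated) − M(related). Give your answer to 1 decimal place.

M(related) = 4262/7 = 608.857
M(unrelated) = 3910/6 = 651.667
Difference = 651.667 − 608.857 = 42.810 ms

42.8 ms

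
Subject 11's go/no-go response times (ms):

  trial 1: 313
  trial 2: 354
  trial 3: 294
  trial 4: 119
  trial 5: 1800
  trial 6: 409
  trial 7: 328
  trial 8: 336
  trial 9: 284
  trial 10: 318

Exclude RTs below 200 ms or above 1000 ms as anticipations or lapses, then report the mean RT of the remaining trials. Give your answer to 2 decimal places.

Excluded: 119, 1800
Retained (n=8): Σ = 2636
Mean = 2636/8 = 329.5000

329.50 ms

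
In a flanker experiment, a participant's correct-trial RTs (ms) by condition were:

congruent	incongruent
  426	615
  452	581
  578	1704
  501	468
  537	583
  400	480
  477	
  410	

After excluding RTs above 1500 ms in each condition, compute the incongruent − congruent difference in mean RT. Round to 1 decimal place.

incongruent: exclude 1704
M(congruent) = 3781/8 = 472.625
M(incongruent) = 2727/5 = 545.400
Difference = 545.400 − 472.625 = 72.775 ms

72.8 ms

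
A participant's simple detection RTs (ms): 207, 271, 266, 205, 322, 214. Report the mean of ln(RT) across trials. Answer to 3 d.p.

ln(RT): 5.3327, 5.6021, 5.5835, 5.3230, 5.7746, 5.3660
Σ ln(RT) = 32.9819
Mean = 32.9819/6 = 5.49698

5.497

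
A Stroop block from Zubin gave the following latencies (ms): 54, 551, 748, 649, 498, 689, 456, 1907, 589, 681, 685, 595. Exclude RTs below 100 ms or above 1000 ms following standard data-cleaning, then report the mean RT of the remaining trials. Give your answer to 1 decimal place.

614.1 ms

Excluded: 54, 1907
Retained (n=10): Σ = 6141
Mean = 6141/10 = 614.1000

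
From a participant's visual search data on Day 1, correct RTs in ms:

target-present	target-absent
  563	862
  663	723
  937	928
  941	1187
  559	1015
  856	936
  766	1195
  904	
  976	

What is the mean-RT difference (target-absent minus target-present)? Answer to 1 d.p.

M(target-present) = 7165/9 = 796.111
M(target-absent) = 6846/7 = 978.000
Difference = 978.000 − 796.111 = 181.889 ms

181.9 ms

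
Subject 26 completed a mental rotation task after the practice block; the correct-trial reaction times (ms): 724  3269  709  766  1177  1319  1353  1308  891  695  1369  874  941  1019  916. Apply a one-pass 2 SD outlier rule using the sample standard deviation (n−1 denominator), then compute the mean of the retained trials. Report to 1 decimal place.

1004.4 ms

n = 15, ΣRT = 17330, M = 1155.333
Σ(x−M)² = 5622451.33; s = √(5622451.33/14) = 633.722
Cutoffs: 1155.333 ± 2·633.722 → [-112.1, 2422.8]
Outside: 3269 → excluded.
Retained (n=14): Σ = 14061, mean = 14061/14 = 1004.357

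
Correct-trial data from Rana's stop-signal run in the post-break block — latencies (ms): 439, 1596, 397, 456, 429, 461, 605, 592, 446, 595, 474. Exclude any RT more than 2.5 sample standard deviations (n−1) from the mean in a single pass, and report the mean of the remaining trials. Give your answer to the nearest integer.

489 ms

n = 11, ΣRT = 6490, M = 590.000
Σ(x−M)² = 1167050.00; s = √(1167050.00/10) = 341.621
Cutoffs: 590.000 ± 2.5·341.621 → [-264.1, 1444.1]
Outside: 1596 → excluded.
Retained (n=10): Σ = 4894, mean = 4894/10 = 489.400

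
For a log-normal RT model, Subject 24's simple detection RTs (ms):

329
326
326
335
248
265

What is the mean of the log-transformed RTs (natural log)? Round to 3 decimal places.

5.713

ln(RT): 5.7961, 5.7869, 5.7869, 5.8141, 5.5134, 5.5797
Σ ln(RT) = 34.2771
Mean = 34.2771/6 = 5.71286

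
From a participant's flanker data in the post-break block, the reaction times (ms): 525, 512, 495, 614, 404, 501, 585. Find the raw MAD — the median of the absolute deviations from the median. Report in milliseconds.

17 ms

Sorted: 404, 495, 501, 512, 525, 585, 614 → median = 512
|x − 512|: 13, 0, 17, 102, 108, 11, 73
Sorted deviations: 0, 11, 13, 17, 73, 102, 108 → MAD = 17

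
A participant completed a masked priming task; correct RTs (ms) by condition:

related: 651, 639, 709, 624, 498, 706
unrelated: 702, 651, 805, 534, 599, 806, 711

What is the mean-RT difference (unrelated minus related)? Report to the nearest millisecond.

49 ms

M(related) = 3827/6 = 637.833
M(unrelated) = 4808/7 = 686.857
Difference = 686.857 − 637.833 = 49.024 ms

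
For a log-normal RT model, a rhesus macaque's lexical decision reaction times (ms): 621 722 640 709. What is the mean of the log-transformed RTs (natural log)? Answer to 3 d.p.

ln(RT): 6.4313, 6.5820, 6.4615, 6.5639
Σ ln(RT) = 26.0387
Mean = 26.0387/4 = 6.50967

6.510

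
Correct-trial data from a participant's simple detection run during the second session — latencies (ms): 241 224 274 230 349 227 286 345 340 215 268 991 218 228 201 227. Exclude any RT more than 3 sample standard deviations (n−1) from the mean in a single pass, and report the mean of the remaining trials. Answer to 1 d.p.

258.2 ms

n = 16, ΣRT = 4864, M = 304.000
Σ(x−M)² = 538896.00; s = √(538896.00/15) = 189.543
Cutoffs: 304.000 ± 3·189.543 → [-264.6, 872.6]
Outside: 991 → excluded.
Retained (n=15): Σ = 3873, mean = 3873/15 = 258.200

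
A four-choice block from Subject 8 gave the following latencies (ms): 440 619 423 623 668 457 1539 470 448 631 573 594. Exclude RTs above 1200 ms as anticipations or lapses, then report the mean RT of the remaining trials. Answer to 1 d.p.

Excluded: 1539
Retained (n=11): Σ = 5946
Mean = 5946/11 = 540.5455

540.5 ms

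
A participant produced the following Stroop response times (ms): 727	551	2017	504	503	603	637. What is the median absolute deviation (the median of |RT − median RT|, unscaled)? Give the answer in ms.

Sorted: 503, 504, 551, 603, 637, 727, 2017 → median = 603
|x − 603|: 124, 52, 1414, 99, 100, 0, 34
Sorted deviations: 0, 34, 52, 99, 100, 124, 1414 → MAD = 99

99 ms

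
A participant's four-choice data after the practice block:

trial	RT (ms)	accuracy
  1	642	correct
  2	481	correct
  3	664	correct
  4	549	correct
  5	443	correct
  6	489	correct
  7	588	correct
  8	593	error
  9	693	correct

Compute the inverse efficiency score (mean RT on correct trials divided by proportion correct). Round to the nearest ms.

640 ms

Correct trials (n=8): 642, 481, 664, 549, 443, 489, 588, 693
Mean correct RT = 4549/8 = 568.6250 ms
Proportion correct = 8/9
IES = 568.6250 / (8/9) = 639.703 ms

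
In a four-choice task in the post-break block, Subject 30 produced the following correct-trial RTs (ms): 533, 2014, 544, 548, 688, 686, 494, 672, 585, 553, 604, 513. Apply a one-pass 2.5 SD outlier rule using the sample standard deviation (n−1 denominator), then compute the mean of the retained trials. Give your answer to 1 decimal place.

n = 12, ΣRT = 8434, M = 702.833
Σ(x−M)² = 1924407.67; s = √(1924407.67/11) = 418.266
Cutoffs: 702.833 ± 2.5·418.266 → [-342.8, 1748.5]
Outside: 2014 → excluded.
Retained (n=11): Σ = 6420, mean = 6420/11 = 583.636

583.6 ms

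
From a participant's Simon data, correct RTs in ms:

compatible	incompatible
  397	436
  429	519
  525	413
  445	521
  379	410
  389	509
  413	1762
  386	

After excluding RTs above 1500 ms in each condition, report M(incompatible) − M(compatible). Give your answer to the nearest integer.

48 ms

incompatible: exclude 1762
M(compatible) = 3363/8 = 420.375
M(incompatible) = 2808/6 = 468.000
Difference = 468.000 − 420.375 = 47.625 ms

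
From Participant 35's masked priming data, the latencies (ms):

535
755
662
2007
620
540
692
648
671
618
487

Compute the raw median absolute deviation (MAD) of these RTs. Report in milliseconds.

44 ms

Sorted: 487, 535, 540, 618, 620, 648, 662, 671, 692, 755, 2007 → median = 648
|x − 648|: 113, 107, 14, 1359, 28, 108, 44, 0, 23, 30, 161
Sorted deviations: 0, 14, 23, 28, 30, 44, 107, 108, 113, 161, 1359 → MAD = 44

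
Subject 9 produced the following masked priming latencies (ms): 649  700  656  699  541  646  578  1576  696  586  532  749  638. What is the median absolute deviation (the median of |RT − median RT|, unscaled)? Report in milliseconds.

51 ms

Sorted: 532, 541, 578, 586, 638, 646, 649, 656, 696, 699, 700, 749, 1576 → median = 649
|x − 649|: 0, 51, 7, 50, 108, 3, 71, 927, 47, 63, 117, 100, 11
Sorted deviations: 0, 3, 7, 11, 47, 50, 51, 63, 71, 100, 108, 117, 927 → MAD = 51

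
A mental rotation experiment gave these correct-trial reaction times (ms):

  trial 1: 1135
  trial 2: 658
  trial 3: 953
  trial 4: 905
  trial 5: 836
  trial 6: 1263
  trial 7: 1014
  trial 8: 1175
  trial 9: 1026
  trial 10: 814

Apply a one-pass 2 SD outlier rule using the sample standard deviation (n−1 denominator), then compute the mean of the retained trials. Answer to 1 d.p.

977.9 ms

n = 10, ΣRT = 9779, M = 977.900
Σ(x−M)² = 303696.90; s = √(303696.90/9) = 183.696
Cutoffs: 977.900 ± 2·183.696 → [610.5, 1345.3]
No RTs fall outside the cutoffs; all 10 retained. Mean = 9779/10 = 977.900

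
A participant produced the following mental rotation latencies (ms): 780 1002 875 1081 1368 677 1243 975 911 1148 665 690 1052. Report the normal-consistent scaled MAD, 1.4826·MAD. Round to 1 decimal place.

Sorted: 665, 677, 690, 780, 875, 911, 975, 1002, 1052, 1081, 1148, 1243, 1368 → median = 975
|x − 975| sorted: 0, 27, 64, 77, 100, 106, 173, 195, 268, 285, 298, 310, 393 → MAD = 173
Robust SD ≈ 1.4826 × 173 = 256.490

256.5 ms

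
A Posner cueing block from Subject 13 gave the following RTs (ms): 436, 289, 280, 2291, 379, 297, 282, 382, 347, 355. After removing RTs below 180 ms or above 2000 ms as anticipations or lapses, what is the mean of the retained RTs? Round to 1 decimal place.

Excluded: 2291
Retained (n=9): Σ = 3047
Mean = 3047/9 = 338.5556

338.6 ms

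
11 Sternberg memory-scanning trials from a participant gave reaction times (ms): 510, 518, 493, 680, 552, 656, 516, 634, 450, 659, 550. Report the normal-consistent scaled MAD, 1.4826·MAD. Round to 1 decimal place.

84.5 ms

Sorted: 450, 493, 510, 516, 518, 550, 552, 634, 656, 659, 680 → median = 550
|x − 550| sorted: 0, 2, 32, 34, 40, 57, 84, 100, 106, 109, 130 → MAD = 57
Robust SD ≈ 1.4826 × 57 = 84.508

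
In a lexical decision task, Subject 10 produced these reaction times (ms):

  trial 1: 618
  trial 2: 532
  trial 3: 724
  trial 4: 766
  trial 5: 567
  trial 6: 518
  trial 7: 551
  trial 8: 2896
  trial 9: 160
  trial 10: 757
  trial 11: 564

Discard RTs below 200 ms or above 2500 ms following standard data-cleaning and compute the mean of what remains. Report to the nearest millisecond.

Excluded: 160, 2896
Retained (n=9): Σ = 5597
Mean = 5597/9 = 621.8889

622 ms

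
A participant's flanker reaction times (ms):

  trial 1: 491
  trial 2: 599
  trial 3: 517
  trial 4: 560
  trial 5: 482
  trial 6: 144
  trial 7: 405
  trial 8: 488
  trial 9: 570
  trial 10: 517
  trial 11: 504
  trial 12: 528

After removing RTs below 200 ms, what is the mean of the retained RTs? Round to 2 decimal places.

Excluded: 144
Retained (n=11): Σ = 5661
Mean = 5661/11 = 514.6364

514.64 ms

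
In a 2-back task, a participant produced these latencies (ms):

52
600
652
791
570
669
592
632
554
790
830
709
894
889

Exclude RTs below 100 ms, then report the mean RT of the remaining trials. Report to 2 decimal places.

Excluded: 52
Retained (n=13): Σ = 9172
Mean = 9172/13 = 705.5385

705.54 ms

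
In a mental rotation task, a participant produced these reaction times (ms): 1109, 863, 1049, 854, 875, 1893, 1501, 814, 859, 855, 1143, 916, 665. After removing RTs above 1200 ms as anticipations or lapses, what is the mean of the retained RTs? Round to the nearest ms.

909 ms

Excluded: 1501, 1893
Retained (n=11): Σ = 10002
Mean = 10002/11 = 909.2727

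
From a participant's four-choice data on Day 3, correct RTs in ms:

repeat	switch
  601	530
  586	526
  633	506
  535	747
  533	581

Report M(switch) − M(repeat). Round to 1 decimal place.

0.4 ms

M(repeat) = 2888/5 = 577.600
M(switch) = 2890/5 = 578.000
Difference = 578.000 − 577.600 = 0.400 ms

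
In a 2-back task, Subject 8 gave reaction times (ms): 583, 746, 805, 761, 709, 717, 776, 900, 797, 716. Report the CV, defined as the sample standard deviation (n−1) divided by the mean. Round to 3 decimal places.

n = 10, Σ = 7510, M = 751.0000
Σ(x−M)² = 60352.000; s = √(60352.000/9) = 81.8888
CV = 81.8888 / 751.0000 = 0.10904

0.109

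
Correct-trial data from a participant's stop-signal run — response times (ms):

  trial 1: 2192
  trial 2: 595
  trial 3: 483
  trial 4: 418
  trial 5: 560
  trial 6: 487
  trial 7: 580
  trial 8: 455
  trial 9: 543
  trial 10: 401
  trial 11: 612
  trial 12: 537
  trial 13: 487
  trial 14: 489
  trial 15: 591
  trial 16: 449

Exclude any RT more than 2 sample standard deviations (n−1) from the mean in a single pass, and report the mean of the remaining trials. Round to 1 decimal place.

512.5 ms

n = 16, ΣRT = 9879, M = 617.438
Σ(x−M)² = 2707165.94; s = √(2707165.94/15) = 424.827
Cutoffs: 617.438 ± 2·424.827 → [-232.2, 1467.1]
Outside: 2192 → excluded.
Retained (n=15): Σ = 7687, mean = 7687/15 = 512.467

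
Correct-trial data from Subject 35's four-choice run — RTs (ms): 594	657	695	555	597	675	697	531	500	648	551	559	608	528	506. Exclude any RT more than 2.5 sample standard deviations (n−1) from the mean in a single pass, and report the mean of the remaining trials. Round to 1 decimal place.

n = 15, ΣRT = 8901, M = 593.400
Σ(x−M)² = 63955.60; s = √(63955.60/14) = 67.589
Cutoffs: 593.400 ± 2.5·67.589 → [424.4, 762.4]
No RTs fall outside the cutoffs; all 15 retained. Mean = 8901/15 = 593.400

593.4 ms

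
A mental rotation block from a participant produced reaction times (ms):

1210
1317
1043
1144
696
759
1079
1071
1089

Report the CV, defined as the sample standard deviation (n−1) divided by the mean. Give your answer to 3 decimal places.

n = 9, Σ = 9408, M = 1045.3333
Σ(x−M)² = 318378.000; s = √(318378.000/8) = 199.4925
CV = 199.4925 / 1045.3333 = 0.19084

0.191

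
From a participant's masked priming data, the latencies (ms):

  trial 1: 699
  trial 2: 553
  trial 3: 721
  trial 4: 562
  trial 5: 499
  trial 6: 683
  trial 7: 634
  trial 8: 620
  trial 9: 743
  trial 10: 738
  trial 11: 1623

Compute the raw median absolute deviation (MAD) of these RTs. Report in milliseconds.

60 ms

Sorted: 499, 553, 562, 620, 634, 683, 699, 721, 738, 743, 1623 → median = 683
|x − 683|: 16, 130, 38, 121, 184, 0, 49, 63, 60, 55, 940
Sorted deviations: 0, 16, 38, 49, 55, 60, 63, 121, 130, 184, 940 → MAD = 60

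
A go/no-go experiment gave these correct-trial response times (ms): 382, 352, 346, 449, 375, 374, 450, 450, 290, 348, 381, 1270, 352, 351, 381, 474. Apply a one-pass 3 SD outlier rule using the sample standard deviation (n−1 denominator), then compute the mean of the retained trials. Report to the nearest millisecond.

n = 16, ΣRT = 7025, M = 439.062
Σ(x−M)² = 772438.94; s = √(772438.94/15) = 226.927
Cutoffs: 439.062 ± 3·226.927 → [-241.7, 1119.8]
Outside: 1270 → excluded.
Retained (n=15): Σ = 5755, mean = 5755/15 = 383.667

384 ms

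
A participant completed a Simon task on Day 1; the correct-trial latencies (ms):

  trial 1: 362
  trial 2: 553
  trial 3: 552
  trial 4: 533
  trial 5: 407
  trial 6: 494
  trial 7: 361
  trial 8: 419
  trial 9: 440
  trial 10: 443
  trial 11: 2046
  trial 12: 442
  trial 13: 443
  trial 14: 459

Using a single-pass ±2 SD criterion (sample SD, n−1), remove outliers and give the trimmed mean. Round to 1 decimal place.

454.5 ms

n = 14, ΣRT = 7954, M = 568.143
Σ(x−M)² = 2400463.71; s = √(2400463.71/13) = 429.710
Cutoffs: 568.143 ± 2·429.710 → [-291.3, 1427.6]
Outside: 2046 → excluded.
Retained (n=13): Σ = 5908, mean = 5908/13 = 454.462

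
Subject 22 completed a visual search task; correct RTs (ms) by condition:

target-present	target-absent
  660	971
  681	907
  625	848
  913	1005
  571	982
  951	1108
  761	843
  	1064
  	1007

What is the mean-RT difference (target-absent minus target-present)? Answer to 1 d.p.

233.1 ms

M(target-present) = 5162/7 = 737.429
M(target-absent) = 8735/9 = 970.556
Difference = 970.556 − 737.429 = 233.127 ms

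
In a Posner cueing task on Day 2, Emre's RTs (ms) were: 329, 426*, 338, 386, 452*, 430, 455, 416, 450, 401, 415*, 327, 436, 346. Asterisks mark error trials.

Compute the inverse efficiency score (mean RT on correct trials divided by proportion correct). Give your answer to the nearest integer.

499 ms

Correct trials (n=11): 329, 338, 386, 430, 455, 416, 450, 401, 327, 436, 346
Mean correct RT = 4314/11 = 392.1818 ms
Proportion correct = 11/14
IES = 392.1818 / (11/14) = 499.140 ms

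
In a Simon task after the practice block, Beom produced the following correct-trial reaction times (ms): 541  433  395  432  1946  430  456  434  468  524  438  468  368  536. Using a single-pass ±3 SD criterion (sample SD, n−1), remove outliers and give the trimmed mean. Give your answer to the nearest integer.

n = 14, ΣRT = 7869, M = 562.071
Σ(x−M)² = 2095174.93; s = √(2095174.93/13) = 401.456
Cutoffs: 562.071 ± 3·401.456 → [-642.3, 1766.4]
Outside: 1946 → excluded.
Retained (n=13): Σ = 5923, mean = 5923/13 = 455.615

456 ms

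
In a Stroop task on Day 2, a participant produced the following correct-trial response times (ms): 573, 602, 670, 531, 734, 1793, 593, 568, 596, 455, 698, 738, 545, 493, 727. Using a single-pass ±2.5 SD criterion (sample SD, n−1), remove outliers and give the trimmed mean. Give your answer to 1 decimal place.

n = 15, ΣRT = 10316, M = 687.733
Σ(x−M)² = 1417506.93; s = √(1417506.93/14) = 318.199
Cutoffs: 687.733 ± 2.5·318.199 → [-107.8, 1483.2]
Outside: 1793 → excluded.
Retained (n=14): Σ = 8523, mean = 8523/14 = 608.786

608.8 ms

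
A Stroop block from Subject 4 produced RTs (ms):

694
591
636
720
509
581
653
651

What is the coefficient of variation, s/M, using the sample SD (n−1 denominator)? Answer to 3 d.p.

n = 8, Σ = 5035, M = 629.3750
Σ(x−M)² = 31761.875; s = √(31761.875/7) = 67.3603
CV = 67.3603 / 629.3750 = 0.10703

0.107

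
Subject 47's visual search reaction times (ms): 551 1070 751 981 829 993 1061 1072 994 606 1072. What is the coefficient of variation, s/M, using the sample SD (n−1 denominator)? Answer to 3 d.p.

0.213

n = 11, Σ = 9980, M = 907.2727
Σ(x−M)² = 372932.182; s = √(372932.182/10) = 193.1145
CV = 193.1145 / 907.2727 = 0.21285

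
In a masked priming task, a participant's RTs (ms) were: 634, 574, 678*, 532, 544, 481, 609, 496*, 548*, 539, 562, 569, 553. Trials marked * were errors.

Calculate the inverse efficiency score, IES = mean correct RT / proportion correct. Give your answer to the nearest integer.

Correct trials (n=10): 634, 574, 532, 544, 481, 609, 539, 562, 569, 553
Mean correct RT = 5597/10 = 559.7000 ms
Proportion correct = 10/13
IES = 559.7000 / (10/13) = 727.610 ms

728 ms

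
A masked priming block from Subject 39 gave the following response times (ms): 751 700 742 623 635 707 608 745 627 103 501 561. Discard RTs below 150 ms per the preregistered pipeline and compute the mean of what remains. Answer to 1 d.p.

654.5 ms

Excluded: 103
Retained (n=11): Σ = 7200
Mean = 7200/11 = 654.5455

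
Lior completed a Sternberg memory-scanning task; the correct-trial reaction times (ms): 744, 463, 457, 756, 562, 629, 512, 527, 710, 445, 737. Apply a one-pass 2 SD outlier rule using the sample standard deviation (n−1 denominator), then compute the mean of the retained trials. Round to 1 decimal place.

n = 11, ΣRT = 6542, M = 594.727
Σ(x−M)² = 154236.18; s = √(154236.18/10) = 124.192
Cutoffs: 594.727 ± 2·124.192 → [346.3, 843.1]
No RTs fall outside the cutoffs; all 11 retained. Mean = 6542/11 = 594.727

594.7 ms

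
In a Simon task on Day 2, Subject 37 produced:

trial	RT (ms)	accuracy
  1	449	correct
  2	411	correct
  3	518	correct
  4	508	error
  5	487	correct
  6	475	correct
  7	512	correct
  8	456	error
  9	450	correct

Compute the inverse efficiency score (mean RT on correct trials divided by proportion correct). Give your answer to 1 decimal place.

606.5 ms

Correct trials (n=7): 449, 411, 518, 487, 475, 512, 450
Mean correct RT = 3302/7 = 471.7143 ms
Proportion correct = 7/9
IES = 471.7143 / (7/9) = 606.490 ms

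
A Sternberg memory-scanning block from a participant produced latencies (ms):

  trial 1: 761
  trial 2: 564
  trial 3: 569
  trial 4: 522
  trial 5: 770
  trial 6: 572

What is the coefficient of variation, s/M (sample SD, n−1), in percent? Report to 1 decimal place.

17.5%

n = 6, Σ = 3758, M = 626.3333
Σ(x−M)² = 59785.333; s = √(59785.333/5) = 109.3484
CV = 109.3484 / 626.3333 = 0.17458 = 17.458%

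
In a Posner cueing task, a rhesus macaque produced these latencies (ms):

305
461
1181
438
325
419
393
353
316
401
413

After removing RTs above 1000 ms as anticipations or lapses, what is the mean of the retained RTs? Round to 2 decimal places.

Excluded: 1181
Retained (n=10): Σ = 3824
Mean = 3824/10 = 382.4000

382.40 ms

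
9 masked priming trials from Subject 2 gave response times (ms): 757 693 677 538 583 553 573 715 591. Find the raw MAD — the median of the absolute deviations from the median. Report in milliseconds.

53 ms

Sorted: 538, 553, 573, 583, 591, 677, 693, 715, 757 → median = 591
|x − 591|: 166, 102, 86, 53, 8, 38, 18, 124, 0
Sorted deviations: 0, 8, 18, 38, 53, 86, 102, 124, 166 → MAD = 53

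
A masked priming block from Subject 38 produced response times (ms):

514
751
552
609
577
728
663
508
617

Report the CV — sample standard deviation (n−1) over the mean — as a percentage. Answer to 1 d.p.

n = 9, Σ = 5519, M = 613.2222
Σ(x−M)² = 60643.556; s = √(60643.556/8) = 87.0657
CV = 87.0657 / 613.2222 = 0.14198 = 14.198%

14.2%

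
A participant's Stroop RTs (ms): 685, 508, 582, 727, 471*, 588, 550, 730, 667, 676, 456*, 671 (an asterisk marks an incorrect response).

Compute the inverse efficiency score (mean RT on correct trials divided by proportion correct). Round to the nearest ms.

Correct trials (n=10): 685, 508, 582, 727, 588, 550, 730, 667, 676, 671
Mean correct RT = 6384/10 = 638.4000 ms
Proportion correct = 10/12
IES = 638.4000 / (10/12) = 766.080 ms

766 ms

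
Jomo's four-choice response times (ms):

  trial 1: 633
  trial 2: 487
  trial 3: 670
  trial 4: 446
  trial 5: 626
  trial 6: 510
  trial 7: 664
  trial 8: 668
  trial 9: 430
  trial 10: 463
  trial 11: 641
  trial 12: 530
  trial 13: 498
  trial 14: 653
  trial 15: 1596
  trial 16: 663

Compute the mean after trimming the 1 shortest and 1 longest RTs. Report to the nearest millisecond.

582 ms

Sorted: 430, 446, 463, 487, 498, 510, 530, 626, 633, 641, 653, 663, 664, 668, 670, 1596
Drop lowest 1 (430) and highest 1 (1596)
Remaining (n=14): Σ = 8152, mean = 8152/14 = 582.286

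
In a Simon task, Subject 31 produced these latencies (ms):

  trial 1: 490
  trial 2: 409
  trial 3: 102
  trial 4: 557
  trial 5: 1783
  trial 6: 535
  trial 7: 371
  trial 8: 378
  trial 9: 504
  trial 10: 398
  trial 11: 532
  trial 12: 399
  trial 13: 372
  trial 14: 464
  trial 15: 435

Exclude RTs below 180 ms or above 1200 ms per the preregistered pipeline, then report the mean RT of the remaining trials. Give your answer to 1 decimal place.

Excluded: 102, 1783
Retained (n=13): Σ = 5844
Mean = 5844/13 = 449.5385

449.5 ms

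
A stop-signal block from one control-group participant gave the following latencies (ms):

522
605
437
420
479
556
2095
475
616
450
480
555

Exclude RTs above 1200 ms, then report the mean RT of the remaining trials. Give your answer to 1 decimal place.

Excluded: 2095
Retained (n=11): Σ = 5595
Mean = 5595/11 = 508.6364

508.6 ms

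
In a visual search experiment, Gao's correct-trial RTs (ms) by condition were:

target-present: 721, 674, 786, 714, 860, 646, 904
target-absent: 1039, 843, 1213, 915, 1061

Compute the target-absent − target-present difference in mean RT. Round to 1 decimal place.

256.3 ms

M(target-present) = 5305/7 = 757.857
M(target-absent) = 5071/5 = 1014.200
Difference = 1014.200 − 757.857 = 256.343 ms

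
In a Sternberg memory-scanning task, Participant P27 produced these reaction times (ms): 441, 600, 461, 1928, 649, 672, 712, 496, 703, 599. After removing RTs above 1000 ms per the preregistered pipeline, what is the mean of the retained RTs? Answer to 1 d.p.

Excluded: 1928
Retained (n=9): Σ = 5333
Mean = 5333/9 = 592.5556

592.6 ms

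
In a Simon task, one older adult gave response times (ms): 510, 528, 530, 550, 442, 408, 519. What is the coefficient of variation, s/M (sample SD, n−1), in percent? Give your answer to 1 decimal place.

n = 7, Σ = 3487, M = 498.1429
Σ(x−M)² = 16448.857; s = √(16448.857/6) = 52.3591
CV = 52.3591 / 498.1429 = 0.10511 = 10.511%

10.5%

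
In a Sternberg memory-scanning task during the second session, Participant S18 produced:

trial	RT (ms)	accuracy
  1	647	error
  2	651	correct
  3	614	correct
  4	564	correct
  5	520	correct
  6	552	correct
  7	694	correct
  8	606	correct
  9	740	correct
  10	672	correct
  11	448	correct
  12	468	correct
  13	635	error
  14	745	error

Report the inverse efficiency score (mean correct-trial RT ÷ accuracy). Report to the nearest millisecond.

755 ms

Correct trials (n=11): 651, 614, 564, 520, 552, 694, 606, 740, 672, 448, 468
Mean correct RT = 6529/11 = 593.5455 ms
Proportion correct = 11/14
IES = 593.5455 / (11/14) = 755.421 ms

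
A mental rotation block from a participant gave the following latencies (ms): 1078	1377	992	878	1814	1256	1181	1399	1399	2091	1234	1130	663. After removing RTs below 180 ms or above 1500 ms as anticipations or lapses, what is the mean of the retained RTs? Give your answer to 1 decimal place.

Excluded: 1814, 2091
Retained (n=11): Σ = 12587
Mean = 12587/11 = 1144.2727

1144.3 ms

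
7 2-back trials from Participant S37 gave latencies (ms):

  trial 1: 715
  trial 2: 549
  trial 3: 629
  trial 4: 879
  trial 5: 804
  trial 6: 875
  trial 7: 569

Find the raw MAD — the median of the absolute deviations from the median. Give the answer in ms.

Sorted: 549, 569, 629, 715, 804, 875, 879 → median = 715
|x − 715|: 0, 166, 86, 164, 89, 160, 146
Sorted deviations: 0, 86, 89, 146, 160, 164, 166 → MAD = 146

146 ms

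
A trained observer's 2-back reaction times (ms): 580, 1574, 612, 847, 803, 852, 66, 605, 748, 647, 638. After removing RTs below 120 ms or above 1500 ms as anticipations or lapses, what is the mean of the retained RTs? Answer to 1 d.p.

703.6 ms

Excluded: 66, 1574
Retained (n=9): Σ = 6332
Mean = 6332/9 = 703.5556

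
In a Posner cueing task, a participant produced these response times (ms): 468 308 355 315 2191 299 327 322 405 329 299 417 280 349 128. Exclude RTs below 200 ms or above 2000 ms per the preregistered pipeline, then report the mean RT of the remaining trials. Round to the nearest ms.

Excluded: 128, 2191
Retained (n=13): Σ = 4473
Mean = 4473/13 = 344.0769

344 ms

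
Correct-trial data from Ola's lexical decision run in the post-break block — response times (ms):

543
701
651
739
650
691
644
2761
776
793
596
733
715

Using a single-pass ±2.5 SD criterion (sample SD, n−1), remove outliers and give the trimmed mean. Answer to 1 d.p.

n = 13, ΣRT = 10993, M = 845.615
Σ(x−M)² = 4032915.08; s = √(4032915.08/12) = 579.721
Cutoffs: 845.615 ± 2.5·579.721 → [-603.7, 2294.9]
Outside: 2761 → excluded.
Retained (n=12): Σ = 8232, mean = 8232/12 = 686.000

686.0 ms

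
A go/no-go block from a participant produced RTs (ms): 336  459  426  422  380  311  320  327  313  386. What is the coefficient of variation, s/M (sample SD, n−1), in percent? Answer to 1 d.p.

n = 10, Σ = 3680, M = 368.0000
Σ(x−M)² = 26312.000; s = √(26312.000/9) = 54.0699
CV = 54.0699 / 368.0000 = 0.14693 = 14.693%

14.7%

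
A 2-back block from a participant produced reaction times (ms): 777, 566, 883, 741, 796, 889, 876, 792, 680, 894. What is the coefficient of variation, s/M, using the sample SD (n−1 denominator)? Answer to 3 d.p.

n = 10, Σ = 7894, M = 789.4000
Σ(x−M)² = 101544.400; s = √(101544.400/9) = 106.2201
CV = 106.2201 / 789.4000 = 0.13456

0.135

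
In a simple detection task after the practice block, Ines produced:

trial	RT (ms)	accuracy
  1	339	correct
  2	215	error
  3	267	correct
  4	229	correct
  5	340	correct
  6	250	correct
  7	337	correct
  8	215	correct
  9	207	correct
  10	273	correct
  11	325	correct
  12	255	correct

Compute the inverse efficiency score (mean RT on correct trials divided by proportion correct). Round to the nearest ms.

Correct trials (n=11): 339, 267, 229, 340, 250, 337, 215, 207, 273, 325, 255
Mean correct RT = 3037/11 = 276.0909 ms
Proportion correct = 11/12
IES = 276.0909 / (11/12) = 301.190 ms

301 ms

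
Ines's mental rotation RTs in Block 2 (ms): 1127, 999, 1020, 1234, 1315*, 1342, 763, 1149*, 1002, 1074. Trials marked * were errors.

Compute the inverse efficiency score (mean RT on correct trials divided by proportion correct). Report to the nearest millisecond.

Correct trials (n=8): 1127, 999, 1020, 1234, 1342, 763, 1002, 1074
Mean correct RT = 8561/8 = 1070.1250 ms
Proportion correct = 8/10
IES = 1070.1250 / (8/10) = 1337.656 ms

1338 ms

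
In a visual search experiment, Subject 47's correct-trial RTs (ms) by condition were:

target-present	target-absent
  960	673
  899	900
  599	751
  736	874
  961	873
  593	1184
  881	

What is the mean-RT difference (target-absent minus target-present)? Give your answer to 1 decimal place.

M(target-present) = 5629/7 = 804.143
M(target-absent) = 5255/6 = 875.833
Difference = 875.833 − 804.143 = 71.690 ms

71.7 ms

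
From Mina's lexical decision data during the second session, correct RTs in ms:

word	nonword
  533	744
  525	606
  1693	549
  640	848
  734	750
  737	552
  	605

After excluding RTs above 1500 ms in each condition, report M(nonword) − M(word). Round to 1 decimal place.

31.1 ms

word: exclude 1693
M(word) = 3169/5 = 633.800
M(nonword) = 4654/7 = 664.857
Difference = 664.857 − 633.800 = 31.057 ms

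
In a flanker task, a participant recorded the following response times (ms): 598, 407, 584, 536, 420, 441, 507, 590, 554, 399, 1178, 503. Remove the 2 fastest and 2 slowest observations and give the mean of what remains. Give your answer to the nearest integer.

517 ms

Sorted: 399, 407, 420, 441, 503, 507, 536, 554, 584, 590, 598, 1178
Drop lowest 2 (399, 407) and highest 2 (598, 1178)
Remaining (n=8): Σ = 4135, mean = 4135/8 = 516.875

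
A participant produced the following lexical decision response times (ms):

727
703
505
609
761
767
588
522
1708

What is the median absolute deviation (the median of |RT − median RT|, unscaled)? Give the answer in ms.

Sorted: 505, 522, 588, 609, 703, 727, 761, 767, 1708 → median = 703
|x − 703|: 24, 0, 198, 94, 58, 64, 115, 181, 1005
Sorted deviations: 0, 24, 58, 64, 94, 115, 181, 198, 1005 → MAD = 94

94 ms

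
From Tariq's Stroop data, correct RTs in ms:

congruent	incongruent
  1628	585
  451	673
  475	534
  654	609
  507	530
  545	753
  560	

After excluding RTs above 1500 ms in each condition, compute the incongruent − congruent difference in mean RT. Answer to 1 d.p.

congruent: exclude 1628
M(congruent) = 3192/6 = 532.000
M(incongruent) = 3684/6 = 614.000
Difference = 614.000 − 532.000 = 82.000 ms

82.0 ms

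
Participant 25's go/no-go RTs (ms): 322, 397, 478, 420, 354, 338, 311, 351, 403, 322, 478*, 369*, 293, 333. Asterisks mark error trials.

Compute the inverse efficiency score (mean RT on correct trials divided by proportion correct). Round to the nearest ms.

420 ms

Correct trials (n=12): 322, 397, 478, 420, 354, 338, 311, 351, 403, 322, 293, 333
Mean correct RT = 4322/12 = 360.1667 ms
Proportion correct = 12/14
IES = 360.1667 / (12/14) = 420.194 ms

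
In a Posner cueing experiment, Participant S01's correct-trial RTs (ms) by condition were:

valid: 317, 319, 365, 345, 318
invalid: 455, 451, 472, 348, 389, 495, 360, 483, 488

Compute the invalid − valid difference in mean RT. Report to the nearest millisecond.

M(valid) = 1664/5 = 332.800
M(invalid) = 3941/9 = 437.889
Difference = 437.889 − 332.800 = 105.089 ms

105 ms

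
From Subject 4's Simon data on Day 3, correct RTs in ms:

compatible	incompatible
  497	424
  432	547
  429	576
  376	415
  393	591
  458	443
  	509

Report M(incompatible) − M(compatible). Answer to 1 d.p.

69.9 ms

M(compatible) = 2585/6 = 430.833
M(incompatible) = 3505/7 = 500.714
Difference = 500.714 − 430.833 = 69.881 ms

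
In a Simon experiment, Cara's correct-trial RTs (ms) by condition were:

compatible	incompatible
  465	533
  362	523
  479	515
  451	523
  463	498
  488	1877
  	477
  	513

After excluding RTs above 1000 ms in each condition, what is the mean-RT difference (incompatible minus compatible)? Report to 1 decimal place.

60.4 ms

incompatible: exclude 1877
M(compatible) = 2708/6 = 451.333
M(incompatible) = 3582/7 = 511.714
Difference = 511.714 − 451.333 = 60.381 ms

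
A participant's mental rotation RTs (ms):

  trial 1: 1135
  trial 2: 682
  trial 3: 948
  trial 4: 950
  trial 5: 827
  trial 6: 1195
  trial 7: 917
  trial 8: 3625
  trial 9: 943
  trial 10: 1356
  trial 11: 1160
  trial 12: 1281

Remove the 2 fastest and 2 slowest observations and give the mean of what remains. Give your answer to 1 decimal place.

Sorted: 682, 827, 917, 943, 948, 950, 1135, 1160, 1195, 1281, 1356, 3625
Drop lowest 2 (682, 827) and highest 2 (1356, 3625)
Remaining (n=8): Σ = 8529, mean = 8529/8 = 1066.125

1066.1 ms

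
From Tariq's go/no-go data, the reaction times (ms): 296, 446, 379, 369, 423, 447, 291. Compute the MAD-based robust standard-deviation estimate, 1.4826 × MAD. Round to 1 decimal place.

Sorted: 291, 296, 369, 379, 423, 446, 447 → median = 379
|x − 379| sorted: 0, 10, 44, 67, 68, 83, 88 → MAD = 67
Robust SD ≈ 1.4826 × 67 = 99.334

99.3 ms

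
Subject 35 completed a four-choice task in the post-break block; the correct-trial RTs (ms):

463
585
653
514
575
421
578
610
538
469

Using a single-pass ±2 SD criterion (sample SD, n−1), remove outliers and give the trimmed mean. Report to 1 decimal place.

n = 10, ΣRT = 5406, M = 540.600
Σ(x−M)² = 48170.40; s = √(48170.40/9) = 73.159
Cutoffs: 540.600 ± 2·73.159 → [394.3, 686.9]
No RTs fall outside the cutoffs; all 10 retained. Mean = 5406/10 = 540.600

540.6 ms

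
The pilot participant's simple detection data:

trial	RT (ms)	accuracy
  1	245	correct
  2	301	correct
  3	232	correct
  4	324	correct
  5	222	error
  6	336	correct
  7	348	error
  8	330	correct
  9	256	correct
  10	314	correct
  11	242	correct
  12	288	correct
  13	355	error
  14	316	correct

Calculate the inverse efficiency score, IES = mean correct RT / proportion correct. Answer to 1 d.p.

368.4 ms

Correct trials (n=11): 245, 301, 232, 324, 336, 330, 256, 314, 242, 288, 316
Mean correct RT = 3184/11 = 289.4545 ms
Proportion correct = 11/14
IES = 289.4545 / (11/14) = 368.397 ms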